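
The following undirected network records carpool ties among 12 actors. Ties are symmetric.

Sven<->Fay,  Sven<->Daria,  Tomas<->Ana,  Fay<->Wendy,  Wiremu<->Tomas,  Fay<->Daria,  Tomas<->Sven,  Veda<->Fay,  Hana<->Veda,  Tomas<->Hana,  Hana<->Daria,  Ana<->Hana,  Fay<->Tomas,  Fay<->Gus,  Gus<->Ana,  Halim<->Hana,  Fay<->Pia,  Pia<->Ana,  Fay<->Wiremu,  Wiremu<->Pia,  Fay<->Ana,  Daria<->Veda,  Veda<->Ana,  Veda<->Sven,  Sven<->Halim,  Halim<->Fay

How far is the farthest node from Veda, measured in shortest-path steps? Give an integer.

2

Distances from Veda: Ana:1, Daria:1, Fay:1, Gus:2, Halim:2, Hana:1, Pia:2, Sven:1, Tomas:2, Wendy:2, Wiremu:2.
The largest is 2 (to Pia, Gus, Tomas, Halim, Wiremu, and Wendy), so the eccentricity of Veda is 2.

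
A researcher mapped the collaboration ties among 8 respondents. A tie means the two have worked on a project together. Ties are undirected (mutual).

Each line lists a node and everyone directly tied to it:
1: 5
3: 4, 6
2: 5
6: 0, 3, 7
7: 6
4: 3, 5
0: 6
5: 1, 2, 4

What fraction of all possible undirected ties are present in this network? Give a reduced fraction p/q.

1/4

There are 7 edges and 8 nodes, so the maximum possible is C(8,2) = 28.
Density = 7/28 = 1/4.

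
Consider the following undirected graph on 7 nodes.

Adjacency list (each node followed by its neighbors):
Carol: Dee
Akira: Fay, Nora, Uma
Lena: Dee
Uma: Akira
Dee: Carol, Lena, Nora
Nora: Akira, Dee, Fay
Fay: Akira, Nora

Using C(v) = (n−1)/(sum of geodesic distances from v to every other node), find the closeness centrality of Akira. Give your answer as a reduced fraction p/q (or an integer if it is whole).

6/11

Distances from Akira: Carol:3, Dee:2, Fay:1, Lena:3, Nora:1, Uma:1. Sum = 11.
n = 7, so closeness = 6/11.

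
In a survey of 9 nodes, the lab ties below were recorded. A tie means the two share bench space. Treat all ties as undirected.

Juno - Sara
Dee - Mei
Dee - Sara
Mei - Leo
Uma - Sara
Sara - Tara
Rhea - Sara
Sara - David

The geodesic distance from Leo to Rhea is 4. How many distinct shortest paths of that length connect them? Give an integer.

1

The shortest distance is 4, and the only length-4 path is Leo–Mei–Dee–Sara–Rhea. So there is exactly 1 shortest path.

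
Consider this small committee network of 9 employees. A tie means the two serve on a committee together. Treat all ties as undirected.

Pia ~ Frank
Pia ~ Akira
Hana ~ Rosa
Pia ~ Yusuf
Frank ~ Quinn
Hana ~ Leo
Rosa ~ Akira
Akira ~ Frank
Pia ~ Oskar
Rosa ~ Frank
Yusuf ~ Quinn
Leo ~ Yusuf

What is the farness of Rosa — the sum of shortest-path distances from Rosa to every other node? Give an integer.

Distances from Rosa: Akira:1, Frank:1, Hana:1, Leo:2, Oskar:3, Pia:2, Quinn:2, Yusuf:3.
Sum = 1 + 1 + 1 + 2 + 3 + 2 + 2 + 3 = 15.

15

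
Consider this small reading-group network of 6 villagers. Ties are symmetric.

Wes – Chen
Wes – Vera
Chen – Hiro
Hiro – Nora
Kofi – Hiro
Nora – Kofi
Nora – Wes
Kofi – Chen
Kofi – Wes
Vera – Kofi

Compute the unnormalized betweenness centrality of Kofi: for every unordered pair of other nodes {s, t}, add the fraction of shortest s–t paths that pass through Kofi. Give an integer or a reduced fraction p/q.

8/3

Pairs whose geodesics pass through Kofi — Vera–Hiro: 1; Vera–Nora: 1/2; Vera–Chen: 1/2; Hiro–Wes: 1/3; Nora–Chen: 1/3.
All other pairs contribute 0.
Summing the contributions gives betweenness(Kofi) = 8/3.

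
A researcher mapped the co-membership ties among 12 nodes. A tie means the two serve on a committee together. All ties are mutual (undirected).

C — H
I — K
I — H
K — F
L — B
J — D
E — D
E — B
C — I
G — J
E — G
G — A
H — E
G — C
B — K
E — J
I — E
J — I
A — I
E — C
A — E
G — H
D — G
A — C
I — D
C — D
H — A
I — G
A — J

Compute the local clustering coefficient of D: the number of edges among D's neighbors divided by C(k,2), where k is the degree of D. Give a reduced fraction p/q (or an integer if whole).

9/10

D's neighbors: C, E, G, I, and J (k = 5).
Possible neighbor pairs: C(5,2) = 10. Edges among them: C–E, C–G, C–I, E–G, E–I, E–J, G–I, G–J, I–J → e = 9.
Clustering(D) = 9/10.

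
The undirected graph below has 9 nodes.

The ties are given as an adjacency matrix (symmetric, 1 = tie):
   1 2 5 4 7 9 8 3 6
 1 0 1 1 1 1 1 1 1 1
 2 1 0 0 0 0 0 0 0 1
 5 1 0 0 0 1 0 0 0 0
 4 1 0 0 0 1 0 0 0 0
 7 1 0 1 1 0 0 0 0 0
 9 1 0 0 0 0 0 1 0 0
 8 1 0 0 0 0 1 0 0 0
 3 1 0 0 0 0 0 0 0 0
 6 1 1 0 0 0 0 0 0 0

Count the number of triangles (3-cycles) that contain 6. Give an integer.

6's neighbors: 1 and 2.
Neighbor pairs that are themselves tied: 6–1–2. Each forms one triangle with 6, for 1 in total.

1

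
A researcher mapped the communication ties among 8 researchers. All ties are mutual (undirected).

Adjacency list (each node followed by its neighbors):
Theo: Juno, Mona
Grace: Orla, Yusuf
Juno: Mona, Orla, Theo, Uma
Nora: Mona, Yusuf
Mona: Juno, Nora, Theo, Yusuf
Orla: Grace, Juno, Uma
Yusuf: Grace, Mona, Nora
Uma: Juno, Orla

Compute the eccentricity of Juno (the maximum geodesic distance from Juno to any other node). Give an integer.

2

Distances from Juno: Grace:2, Mona:1, Nora:2, Orla:1, Theo:1, Uma:1, Yusuf:2.
The largest is 2 (to Grace, Yusuf, and Nora), so the eccentricity of Juno is 2.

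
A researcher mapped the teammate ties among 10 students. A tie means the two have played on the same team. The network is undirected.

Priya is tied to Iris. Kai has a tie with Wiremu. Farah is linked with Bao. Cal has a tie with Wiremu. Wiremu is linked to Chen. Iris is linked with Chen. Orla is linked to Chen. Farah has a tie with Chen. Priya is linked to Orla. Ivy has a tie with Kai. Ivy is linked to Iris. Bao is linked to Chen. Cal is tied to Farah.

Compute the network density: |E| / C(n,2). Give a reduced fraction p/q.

There are 13 edges and 10 nodes, so the maximum possible is C(10,2) = 45.
Density = 13/45.

13/45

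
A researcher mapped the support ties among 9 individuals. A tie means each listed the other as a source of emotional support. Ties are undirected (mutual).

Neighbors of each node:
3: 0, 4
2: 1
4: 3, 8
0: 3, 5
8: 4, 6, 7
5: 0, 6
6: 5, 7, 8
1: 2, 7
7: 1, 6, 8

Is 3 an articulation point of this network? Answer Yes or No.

Even without 3, every remaining node can still reach every other (the residual graph is connected), so 3 is not a cut vertex.

No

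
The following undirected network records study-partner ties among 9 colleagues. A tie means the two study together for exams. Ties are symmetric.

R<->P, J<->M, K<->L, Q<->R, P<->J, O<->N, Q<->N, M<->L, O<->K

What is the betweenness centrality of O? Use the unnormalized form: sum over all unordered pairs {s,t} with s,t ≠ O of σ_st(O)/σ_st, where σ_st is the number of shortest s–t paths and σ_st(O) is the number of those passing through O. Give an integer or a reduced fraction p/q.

Pairs whose geodesics pass through O — N–K: 1; N–L: 1; N–M: 1; K–R: 1; K–Q: 1; L–Q: 1.
All other pairs contribute 0.
Summing the contributions gives betweenness(O) = 6.

6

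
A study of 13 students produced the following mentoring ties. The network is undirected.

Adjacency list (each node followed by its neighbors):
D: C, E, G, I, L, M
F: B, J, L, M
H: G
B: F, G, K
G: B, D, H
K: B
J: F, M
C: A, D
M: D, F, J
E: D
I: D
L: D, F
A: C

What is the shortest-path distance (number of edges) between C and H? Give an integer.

One shortest route is C – D – G – H, which uses 3 edges, and at distance 2 from C we only reach {E, G, I, L, M}, which does not include H. So d(C,H) = 3.

3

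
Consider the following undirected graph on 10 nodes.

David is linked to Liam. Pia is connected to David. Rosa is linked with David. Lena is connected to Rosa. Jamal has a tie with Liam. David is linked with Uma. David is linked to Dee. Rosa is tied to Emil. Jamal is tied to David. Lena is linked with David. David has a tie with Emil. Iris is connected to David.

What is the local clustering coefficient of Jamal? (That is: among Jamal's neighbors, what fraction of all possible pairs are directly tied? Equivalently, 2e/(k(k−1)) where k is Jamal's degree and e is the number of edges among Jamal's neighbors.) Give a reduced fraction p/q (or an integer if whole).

1

Jamal's neighbors: David and Liam (k = 2).
Possible neighbor pairs: C(2,2) = 1. Edges among them: David–Liam → e = 1.
Clustering(Jamal) = 1/1.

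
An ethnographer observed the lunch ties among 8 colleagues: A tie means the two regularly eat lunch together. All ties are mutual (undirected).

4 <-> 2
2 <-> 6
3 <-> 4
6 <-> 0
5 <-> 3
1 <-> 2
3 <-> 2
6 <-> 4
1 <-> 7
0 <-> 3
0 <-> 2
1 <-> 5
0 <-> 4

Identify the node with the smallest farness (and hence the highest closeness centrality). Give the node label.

Farness (sum of distances to all others) for each node — 0:11, 1:11, 2:9, 3:11, 4:11, 5:13, 6:13, 7:17.
The smallest farness is 9, for 2, so 2 has the highest closeness.

2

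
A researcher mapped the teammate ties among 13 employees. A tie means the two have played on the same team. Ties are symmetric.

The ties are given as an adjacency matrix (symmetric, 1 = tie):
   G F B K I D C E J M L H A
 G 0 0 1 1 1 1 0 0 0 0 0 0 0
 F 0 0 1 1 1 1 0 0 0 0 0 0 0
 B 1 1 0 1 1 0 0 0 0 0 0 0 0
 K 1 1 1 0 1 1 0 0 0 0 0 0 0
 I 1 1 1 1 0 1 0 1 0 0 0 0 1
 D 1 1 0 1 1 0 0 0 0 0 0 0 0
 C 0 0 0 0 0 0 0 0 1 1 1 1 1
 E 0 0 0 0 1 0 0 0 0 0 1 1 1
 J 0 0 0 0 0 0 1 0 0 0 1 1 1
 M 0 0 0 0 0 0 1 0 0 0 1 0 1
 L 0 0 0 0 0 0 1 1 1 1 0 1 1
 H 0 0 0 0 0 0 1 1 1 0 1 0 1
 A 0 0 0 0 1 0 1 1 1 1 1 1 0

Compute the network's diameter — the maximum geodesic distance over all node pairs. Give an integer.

3

Eccentricity of each node (its greatest distance to any other): A:2, B:3, C:3, D:3, E:2, F:3, G:3, H:3, I:2, J:3, K:3, L:3, M:3.
The maximum eccentricity is 3, realized for instance by the pair G–C via G – I – A – C. So the diameter is 3.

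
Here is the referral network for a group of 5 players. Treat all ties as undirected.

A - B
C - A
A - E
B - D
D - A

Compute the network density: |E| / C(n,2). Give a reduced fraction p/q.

1/2

There are 5 edges and 5 nodes, so the maximum possible is C(5,2) = 10.
Density = 5/10 = 1/2.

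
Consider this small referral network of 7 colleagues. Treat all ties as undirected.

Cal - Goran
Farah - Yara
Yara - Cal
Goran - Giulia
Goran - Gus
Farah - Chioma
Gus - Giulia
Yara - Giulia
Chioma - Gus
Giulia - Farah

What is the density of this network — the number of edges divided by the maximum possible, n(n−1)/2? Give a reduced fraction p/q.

10/21

There are 10 edges and 7 nodes, so the maximum possible is C(7,2) = 21.
Density = 10/21.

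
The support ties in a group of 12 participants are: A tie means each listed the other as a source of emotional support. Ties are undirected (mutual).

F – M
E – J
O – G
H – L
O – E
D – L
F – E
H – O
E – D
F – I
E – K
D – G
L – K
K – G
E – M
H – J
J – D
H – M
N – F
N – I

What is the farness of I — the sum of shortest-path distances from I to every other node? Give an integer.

Distances from I: D:3, E:2, F:1, G:4, H:3, J:3, K:3, L:4, M:2, N:1, O:3.
Sum = 3 + 2 + 1 + 4 + 3 + 3 + 3 + 4 + 2 + 1 + 3 = 29.

29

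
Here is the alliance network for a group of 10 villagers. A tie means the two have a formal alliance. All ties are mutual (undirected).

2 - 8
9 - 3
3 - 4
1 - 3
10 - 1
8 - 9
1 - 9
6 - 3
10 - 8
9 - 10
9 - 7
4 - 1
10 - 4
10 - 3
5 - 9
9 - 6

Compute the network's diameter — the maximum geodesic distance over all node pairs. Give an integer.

3

Eccentricity of each node (its greatest distance to any other): 1:3, 2:3, 3:3, 4:3, 5:3, 6:3, 7:3, 8:2, 9:2, 10:2.
The maximum eccentricity is 3, realized for instance by the pair 2–6 via 2 – 8 – 9 – 6. So the diameter is 3.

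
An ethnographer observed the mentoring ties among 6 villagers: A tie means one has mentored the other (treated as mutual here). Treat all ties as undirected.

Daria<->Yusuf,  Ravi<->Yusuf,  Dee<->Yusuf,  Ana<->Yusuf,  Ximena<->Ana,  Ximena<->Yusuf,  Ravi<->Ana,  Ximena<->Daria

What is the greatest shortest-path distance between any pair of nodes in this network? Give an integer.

Eccentricity of each node (its greatest distance to any other): Ana:2, Daria:2, Dee:2, Ravi:2, Ximena:2, Yusuf:1.
The maximum eccentricity is 2, realized for instance by the pair Daria–Dee via Daria – Yusuf – Dee. So the diameter is 2.

2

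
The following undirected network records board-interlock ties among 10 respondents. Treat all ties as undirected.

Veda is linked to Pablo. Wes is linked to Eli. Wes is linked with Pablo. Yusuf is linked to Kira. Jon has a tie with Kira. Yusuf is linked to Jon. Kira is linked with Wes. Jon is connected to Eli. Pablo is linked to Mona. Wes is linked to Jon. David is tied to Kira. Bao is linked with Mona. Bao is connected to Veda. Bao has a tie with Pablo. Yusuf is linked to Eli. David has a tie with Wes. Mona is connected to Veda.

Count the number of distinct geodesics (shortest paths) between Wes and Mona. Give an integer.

1

The shortest distance is 2, and the only length-2 path is Wes–Pablo–Mona. So there is exactly 1 shortest path.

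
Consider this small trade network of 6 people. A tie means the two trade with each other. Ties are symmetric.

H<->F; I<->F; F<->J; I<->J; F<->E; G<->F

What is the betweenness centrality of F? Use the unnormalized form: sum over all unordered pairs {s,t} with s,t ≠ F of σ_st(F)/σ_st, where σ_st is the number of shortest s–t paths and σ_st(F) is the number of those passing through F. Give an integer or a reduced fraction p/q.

9

Pairs whose geodesics pass through F — E–H: 1; E–I: 1; E–G: 1; E–J: 1; H–I: 1; H–G: 1; H–J: 1; I–G: 1; G–J: 1.
All other pairs contribute 0.
Summing the contributions gives betweenness(F) = 9.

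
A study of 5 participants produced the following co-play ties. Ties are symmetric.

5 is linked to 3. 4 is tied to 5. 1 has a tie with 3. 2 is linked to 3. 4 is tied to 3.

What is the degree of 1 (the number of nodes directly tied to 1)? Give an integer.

1 is directly tied to 3. That is 1 neighbor, so the degree of 1 is 1.

1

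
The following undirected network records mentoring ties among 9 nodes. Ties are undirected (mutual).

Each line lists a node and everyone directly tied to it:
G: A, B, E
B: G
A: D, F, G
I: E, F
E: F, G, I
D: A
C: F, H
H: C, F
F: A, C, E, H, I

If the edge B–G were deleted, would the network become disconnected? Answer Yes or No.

Yes

Without the B–G edge there is no alternate route between B and G, so the network disconnects. It is a bridge.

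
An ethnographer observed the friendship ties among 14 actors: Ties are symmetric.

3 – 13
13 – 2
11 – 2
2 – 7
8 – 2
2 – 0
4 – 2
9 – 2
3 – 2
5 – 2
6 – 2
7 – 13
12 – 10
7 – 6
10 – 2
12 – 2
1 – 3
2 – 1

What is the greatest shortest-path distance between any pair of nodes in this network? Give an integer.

2

Eccentricity of each node (its greatest distance to any other): 0:2, 1:2, 2:1, 3:2, 4:2, 5:2, 6:2, 7:2, 8:2, 9:2, 10:2, 11:2, 12:2, 13:2.
The maximum eccentricity is 2, realized for instance by the pair 7–0 via 7 – 2 – 0. So the diameter is 2.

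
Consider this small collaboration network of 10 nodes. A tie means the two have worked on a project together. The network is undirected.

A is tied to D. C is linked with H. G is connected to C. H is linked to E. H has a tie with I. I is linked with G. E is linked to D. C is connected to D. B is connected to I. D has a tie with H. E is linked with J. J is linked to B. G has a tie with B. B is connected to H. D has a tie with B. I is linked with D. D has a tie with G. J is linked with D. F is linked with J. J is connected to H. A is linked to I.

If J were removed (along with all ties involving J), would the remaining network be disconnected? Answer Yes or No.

Yes

Removing J leaves {A, B, C, D, E, G, H, and I} with no path to {F}, so the network splits into 2 components. J is a cut vertex.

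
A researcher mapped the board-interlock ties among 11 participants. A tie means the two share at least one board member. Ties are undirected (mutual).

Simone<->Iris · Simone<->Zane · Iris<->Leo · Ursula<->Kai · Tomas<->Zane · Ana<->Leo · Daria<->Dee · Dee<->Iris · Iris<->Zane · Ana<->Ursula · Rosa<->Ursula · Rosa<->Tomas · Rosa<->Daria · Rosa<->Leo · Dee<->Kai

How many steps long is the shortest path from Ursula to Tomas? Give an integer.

One shortest route is Ursula – Rosa – Tomas, which uses 2 edges, and Ursula and Tomas are not directly tied, so nothing shorter exists. So d(Ursula,Tomas) = 2.

2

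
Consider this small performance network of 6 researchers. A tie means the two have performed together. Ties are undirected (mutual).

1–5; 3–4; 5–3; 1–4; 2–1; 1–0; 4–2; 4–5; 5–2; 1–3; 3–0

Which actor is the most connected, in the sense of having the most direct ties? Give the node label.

1

Degrees — 0:2, 1:5, 2:3, 3:4, 4:4, 5:4.
The maximum is 5, attained only by 1.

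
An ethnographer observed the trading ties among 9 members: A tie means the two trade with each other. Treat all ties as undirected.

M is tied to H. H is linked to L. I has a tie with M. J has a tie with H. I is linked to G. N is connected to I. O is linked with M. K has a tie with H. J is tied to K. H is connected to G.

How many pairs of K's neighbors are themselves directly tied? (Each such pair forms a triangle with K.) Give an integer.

1

K's neighbors: H and J.
Neighbor pairs that are themselves tied: K–H–J. Each forms one triangle with K, for 1 in total.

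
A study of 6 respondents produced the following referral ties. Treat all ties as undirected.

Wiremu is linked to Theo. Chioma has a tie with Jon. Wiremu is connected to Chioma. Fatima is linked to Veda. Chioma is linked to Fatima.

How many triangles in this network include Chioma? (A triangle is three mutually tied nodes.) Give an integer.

0

Chioma's neighbors are Fatima, Jon, and Wiremu, but none of them are tied to each other, so no triangle contains Chioma.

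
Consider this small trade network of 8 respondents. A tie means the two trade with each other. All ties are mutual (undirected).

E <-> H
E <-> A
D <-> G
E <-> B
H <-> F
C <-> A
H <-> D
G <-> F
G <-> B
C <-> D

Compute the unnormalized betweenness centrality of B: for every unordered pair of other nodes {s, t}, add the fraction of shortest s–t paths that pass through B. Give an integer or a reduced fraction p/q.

Pairs whose geodesics pass through B — A–G: 1/2; E–G: 1.
All other pairs contribute 0.
Summing the contributions gives betweenness(B) = 3/2.

3/2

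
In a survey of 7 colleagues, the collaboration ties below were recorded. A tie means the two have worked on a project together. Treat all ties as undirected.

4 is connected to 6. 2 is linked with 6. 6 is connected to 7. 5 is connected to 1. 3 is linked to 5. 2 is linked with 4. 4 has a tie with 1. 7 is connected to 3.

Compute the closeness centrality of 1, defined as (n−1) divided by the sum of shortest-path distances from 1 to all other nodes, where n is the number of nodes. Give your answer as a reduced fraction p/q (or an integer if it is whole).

Distances from 1: 2:2, 3:2, 4:1, 5:1, 6:2, 7:3. Sum = 11.
n = 7, so closeness = 6/11.

6/11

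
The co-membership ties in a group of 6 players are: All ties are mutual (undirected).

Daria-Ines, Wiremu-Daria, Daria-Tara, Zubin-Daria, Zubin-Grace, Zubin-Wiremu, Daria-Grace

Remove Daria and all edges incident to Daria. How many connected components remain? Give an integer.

Without Daria, the remaining ties split the others into: {Ines}; {Grace, Wiremu, Zubin}; {Tara}.
That's 3 separate components.

3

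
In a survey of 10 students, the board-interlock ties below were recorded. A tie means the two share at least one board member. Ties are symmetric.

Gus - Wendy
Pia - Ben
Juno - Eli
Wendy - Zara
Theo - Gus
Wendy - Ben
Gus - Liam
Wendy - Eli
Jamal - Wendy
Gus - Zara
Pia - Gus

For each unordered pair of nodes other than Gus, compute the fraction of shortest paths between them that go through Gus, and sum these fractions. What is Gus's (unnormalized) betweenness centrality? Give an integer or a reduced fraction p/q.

18

Pairs whose geodesics pass through Gus — Theo–Liam: 1; Theo–Jamal: 1; Theo–Eli: 1; Theo–Ben: 2/2; Theo–Pia: 1; Theo–Wendy: 1; Theo–Zara: 1; Theo–Juno: 1; Liam–Jamal: 1; Liam–Eli: 1; Liam–Ben: 2/2; Liam–Pia: 1; Liam–Wendy: 1; Liam–Zara: 1 … (+6 more pairs).
All other pairs contribute 0.
Summing the contributions gives betweenness(Gus) = 18.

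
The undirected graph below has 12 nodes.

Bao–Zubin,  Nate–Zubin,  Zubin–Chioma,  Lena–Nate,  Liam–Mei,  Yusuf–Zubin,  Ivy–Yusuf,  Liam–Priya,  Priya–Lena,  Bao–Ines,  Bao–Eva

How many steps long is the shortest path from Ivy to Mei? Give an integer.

One shortest route is Ivy – Yusuf – Zubin – Nate – Lena – Priya – Liam – Mei, which uses 7 edges, and at distance 6 from Ivy we only reach {Liam}, which does not include Mei. So d(Ivy,Mei) = 7.

7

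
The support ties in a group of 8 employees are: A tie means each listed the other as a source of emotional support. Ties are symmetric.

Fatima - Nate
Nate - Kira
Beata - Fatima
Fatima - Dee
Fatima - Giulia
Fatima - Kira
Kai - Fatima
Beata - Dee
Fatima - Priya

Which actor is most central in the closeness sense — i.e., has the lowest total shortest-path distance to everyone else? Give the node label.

Fatima

Farness (sum of distances to all others) for each node — Beata:12, Dee:12, Fatima:7, Giulia:13, Kai:13, Kira:12, Nate:12, Priya:13.
The smallest farness is 7, for Fatima, so Fatima has the highest closeness.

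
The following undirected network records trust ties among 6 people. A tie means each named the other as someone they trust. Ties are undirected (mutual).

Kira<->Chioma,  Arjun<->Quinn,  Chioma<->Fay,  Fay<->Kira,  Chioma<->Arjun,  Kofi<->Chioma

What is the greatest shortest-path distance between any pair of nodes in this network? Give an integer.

Eccentricity of each node (its greatest distance to any other): Arjun:2, Chioma:2, Fay:3, Kira:3, Kofi:3, Quinn:3.
The maximum eccentricity is 3, realized for instance by the pair Fay–Quinn via Fay – Chioma – Arjun – Quinn. So the diameter is 3.

3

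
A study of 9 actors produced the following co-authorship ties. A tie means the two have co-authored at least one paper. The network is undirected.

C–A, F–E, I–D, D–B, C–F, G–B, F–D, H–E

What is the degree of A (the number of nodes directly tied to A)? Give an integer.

1

A is directly tied to C. That is 1 neighbor, so the degree of A is 1.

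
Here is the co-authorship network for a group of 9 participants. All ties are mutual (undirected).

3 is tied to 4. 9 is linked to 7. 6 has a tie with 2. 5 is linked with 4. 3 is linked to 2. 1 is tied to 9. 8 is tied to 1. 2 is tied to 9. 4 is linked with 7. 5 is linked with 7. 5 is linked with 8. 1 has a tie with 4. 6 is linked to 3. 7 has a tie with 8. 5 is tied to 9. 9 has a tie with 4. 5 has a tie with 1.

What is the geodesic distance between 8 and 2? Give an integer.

3

One shortest route is 8 – 7 – 9 – 2, which uses 3 edges, and at distance 2 from 8 we only reach {4, 9}, which does not include 2. So d(8,2) = 3.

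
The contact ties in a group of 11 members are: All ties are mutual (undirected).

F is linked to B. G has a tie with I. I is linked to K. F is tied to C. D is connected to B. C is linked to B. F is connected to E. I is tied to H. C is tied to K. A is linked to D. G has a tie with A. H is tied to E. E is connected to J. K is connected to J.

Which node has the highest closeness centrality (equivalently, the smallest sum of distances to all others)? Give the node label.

Farness (sum of distances to all others) for each node — A:26, B:21, C:20, D:25, E:21, F:21, G:24, H:23, I:20, J:24, K:19.
The smallest farness is 19, for K, so K has the highest closeness.

K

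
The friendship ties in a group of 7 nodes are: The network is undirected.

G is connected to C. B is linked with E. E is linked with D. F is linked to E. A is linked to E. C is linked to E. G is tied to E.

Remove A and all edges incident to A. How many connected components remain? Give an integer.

1

A's neighbors (E) remain reachable from one another through other ties, so the rest of the network stays in one piece.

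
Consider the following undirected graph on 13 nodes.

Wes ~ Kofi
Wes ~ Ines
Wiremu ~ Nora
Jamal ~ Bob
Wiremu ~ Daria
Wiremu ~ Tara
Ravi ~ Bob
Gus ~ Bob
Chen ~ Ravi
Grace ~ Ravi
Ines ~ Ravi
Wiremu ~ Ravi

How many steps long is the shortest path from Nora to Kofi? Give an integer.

One shortest route is Nora – Wiremu – Ravi – Ines – Wes – Kofi, which uses 5 edges, and at distance 4 from Nora we only reach {Gus, Jamal, Wes}, which does not include Kofi. So d(Nora,Kofi) = 5.

5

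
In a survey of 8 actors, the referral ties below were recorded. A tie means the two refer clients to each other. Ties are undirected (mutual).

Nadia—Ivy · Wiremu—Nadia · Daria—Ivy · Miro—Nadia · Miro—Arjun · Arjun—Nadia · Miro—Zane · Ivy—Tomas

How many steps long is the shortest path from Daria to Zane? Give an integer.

4

One shortest route is Daria – Ivy – Nadia – Miro – Zane, which uses 4 edges, and at distance 3 from Daria we only reach {Arjun, Miro, Wiremu}, which does not include Zane. So d(Daria,Zane) = 4.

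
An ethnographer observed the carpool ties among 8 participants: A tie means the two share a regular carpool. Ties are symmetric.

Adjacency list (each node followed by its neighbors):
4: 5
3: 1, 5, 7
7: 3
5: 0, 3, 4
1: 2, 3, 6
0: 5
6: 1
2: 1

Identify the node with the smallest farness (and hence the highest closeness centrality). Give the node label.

Farness (sum of distances to all others) for each node — 0:19, 1:13, 2:19, 3:11, 4:19, 5:13, 6:19, 7:17.
The smallest farness is 11, for 3, so 3 has the highest closeness.

3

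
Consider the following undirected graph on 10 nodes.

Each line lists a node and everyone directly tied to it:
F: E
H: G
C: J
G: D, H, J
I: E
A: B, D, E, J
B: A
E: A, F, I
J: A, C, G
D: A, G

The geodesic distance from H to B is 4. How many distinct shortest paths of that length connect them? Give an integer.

The shortest distance is 4. The length-4 paths are: H–G–J–A–B; H–G–D–A–B.
That gives 2 distinct shortest paths.

2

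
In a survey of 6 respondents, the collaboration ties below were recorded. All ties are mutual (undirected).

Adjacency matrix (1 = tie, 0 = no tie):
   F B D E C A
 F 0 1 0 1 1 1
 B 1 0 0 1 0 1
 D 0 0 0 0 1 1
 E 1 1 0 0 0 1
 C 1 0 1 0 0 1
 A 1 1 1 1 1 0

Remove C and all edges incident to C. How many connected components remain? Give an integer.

C's neighbors (A, D, and F) remain reachable from one another through other ties, so the rest of the network stays in one piece.

1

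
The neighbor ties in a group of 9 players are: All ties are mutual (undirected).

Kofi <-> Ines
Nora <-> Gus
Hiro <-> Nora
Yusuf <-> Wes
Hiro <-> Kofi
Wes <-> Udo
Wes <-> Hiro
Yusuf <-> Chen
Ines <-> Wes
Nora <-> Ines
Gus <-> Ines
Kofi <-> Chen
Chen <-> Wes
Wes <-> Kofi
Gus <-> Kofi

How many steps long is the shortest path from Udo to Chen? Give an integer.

One shortest route is Udo – Wes – Chen, which uses 2 edges, and Udo and Chen are not directly tied, so nothing shorter exists. So d(Udo,Chen) = 2.

2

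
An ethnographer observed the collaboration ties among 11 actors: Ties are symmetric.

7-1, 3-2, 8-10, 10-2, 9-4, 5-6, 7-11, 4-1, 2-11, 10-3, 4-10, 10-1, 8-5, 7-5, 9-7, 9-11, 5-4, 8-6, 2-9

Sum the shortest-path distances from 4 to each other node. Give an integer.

16

Distances from 4: 1:1, 2:2, 3:2, 5:1, 6:2, 7:2, 8:2, 9:1, 10:1, 11:2.
Sum = 1 + 2 + 2 + 1 + 2 + 2 + 2 + 1 + 1 + 2 = 16.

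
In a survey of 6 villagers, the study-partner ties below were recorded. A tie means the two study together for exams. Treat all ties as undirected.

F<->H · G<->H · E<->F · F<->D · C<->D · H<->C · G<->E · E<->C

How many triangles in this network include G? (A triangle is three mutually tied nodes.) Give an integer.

G's neighbors are E and H, but none of them are tied to each other, so no triangle contains G.

0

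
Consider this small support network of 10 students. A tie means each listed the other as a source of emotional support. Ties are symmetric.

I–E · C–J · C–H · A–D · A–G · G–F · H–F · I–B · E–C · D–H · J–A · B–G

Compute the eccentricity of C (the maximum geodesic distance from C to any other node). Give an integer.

Distances from C: A:2, B:3, D:2, E:1, F:2, G:3, H:1, I:2, J:1.
The largest is 3 (to G and B), so the eccentricity of C is 3.

3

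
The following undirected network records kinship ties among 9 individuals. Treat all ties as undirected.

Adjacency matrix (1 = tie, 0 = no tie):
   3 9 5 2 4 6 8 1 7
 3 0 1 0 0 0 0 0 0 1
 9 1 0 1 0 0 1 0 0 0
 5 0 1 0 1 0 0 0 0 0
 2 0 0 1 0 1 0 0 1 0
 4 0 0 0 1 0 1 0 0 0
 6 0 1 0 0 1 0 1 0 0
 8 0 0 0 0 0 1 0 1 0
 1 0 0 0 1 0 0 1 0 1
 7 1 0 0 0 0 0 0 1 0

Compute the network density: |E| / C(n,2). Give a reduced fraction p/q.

There are 11 edges and 9 nodes, so the maximum possible is C(9,2) = 36.
Density = 11/36.

11/36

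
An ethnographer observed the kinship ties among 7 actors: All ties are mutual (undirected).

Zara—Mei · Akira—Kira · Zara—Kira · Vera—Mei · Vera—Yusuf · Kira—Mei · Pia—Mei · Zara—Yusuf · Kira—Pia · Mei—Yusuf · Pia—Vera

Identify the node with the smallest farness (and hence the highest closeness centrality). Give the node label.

Farness (sum of distances to all others) for each node — Akira:13, Kira:8, Mei:7, Pia:9, Vera:10, Yusuf:10, Zara:9.
The smallest farness is 7, for Mei, so Mei has the highest closeness.

Mei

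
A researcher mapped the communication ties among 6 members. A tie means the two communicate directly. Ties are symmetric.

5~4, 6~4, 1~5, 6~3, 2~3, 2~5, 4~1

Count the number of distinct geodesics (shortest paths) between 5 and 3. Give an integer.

1

The shortest distance is 2, and the only length-2 path is 5–2–3. So there is exactly 1 shortest path.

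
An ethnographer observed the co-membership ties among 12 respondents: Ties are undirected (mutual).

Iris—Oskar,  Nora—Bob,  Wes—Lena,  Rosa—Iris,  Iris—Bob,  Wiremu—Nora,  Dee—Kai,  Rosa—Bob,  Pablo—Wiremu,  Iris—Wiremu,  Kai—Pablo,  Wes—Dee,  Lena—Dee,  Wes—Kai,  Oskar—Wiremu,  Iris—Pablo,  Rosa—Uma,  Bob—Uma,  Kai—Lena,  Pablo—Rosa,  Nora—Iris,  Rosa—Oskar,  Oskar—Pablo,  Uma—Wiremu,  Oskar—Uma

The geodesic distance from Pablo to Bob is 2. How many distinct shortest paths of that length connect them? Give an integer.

The shortest distance is 2. The length-2 paths are: Pablo–Iris–Bob; Pablo–Rosa–Bob.
That gives 2 distinct shortest paths.

2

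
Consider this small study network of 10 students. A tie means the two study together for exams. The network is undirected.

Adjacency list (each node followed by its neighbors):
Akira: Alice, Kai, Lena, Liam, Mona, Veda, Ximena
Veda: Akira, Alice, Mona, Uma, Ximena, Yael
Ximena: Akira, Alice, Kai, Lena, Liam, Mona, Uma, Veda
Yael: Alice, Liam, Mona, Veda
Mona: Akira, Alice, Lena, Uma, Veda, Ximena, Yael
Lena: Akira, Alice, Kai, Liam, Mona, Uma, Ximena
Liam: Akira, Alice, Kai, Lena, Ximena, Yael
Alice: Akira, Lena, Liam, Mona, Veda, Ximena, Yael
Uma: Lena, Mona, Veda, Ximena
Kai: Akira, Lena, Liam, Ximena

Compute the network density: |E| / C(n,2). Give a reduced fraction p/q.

2/3

There are 30 edges and 10 nodes, so the maximum possible is C(10,2) = 45.
Density = 30/45 = 2/3.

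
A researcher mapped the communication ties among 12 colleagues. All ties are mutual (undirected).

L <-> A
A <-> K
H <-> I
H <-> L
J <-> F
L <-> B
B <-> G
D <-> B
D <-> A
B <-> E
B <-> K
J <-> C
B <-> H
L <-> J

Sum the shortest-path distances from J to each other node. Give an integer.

Distances from J: A:2, B:2, C:1, D:3, E:3, F:1, G:3, H:2, I:3, K:3, L:1.
Sum = 2 + 2 + 1 + 3 + 3 + 1 + 3 + 2 + 3 + 3 + 1 = 24.

24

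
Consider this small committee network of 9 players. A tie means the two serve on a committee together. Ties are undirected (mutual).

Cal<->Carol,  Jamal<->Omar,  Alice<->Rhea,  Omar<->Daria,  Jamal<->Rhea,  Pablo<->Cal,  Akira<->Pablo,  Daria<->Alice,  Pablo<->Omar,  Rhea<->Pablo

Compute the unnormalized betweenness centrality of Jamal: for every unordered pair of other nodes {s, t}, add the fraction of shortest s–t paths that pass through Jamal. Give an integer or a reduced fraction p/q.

Pairs whose geodesics pass through Jamal — Rhea–Omar: 1/2.
All other pairs contribute 0.
Summing the contributions gives betweenness(Jamal) = 1/2.

1/2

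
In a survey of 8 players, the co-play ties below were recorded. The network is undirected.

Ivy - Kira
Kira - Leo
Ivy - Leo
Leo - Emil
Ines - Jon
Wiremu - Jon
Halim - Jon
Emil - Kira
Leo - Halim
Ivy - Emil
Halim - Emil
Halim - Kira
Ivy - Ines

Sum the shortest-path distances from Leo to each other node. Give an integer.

Distances from Leo: Emil:1, Halim:1, Ines:2, Ivy:1, Jon:2, Kira:1, Wiremu:3.
Sum = 1 + 1 + 2 + 1 + 2 + 1 + 3 = 11.

11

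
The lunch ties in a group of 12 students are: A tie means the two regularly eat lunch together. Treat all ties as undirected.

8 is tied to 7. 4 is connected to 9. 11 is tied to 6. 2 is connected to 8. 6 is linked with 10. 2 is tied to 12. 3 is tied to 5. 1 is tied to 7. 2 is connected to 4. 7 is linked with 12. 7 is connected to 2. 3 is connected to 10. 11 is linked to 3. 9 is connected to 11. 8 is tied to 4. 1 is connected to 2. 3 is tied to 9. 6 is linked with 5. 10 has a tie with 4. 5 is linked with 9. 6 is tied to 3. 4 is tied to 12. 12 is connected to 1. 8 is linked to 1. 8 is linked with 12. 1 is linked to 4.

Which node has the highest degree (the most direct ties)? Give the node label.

Degrees — 1:5, 2:5, 3:5, 4:6, 5:3, 6:4, 7:4, 8:5, 9:4, 10:3, 11:3, 12:5.
The maximum is 6, attained only by 4.

4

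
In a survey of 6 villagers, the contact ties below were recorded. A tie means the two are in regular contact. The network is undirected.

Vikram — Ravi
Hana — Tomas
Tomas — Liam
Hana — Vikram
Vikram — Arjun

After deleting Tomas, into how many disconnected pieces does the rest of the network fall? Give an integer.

Without Tomas, the remaining ties split the others into: {Arjun, Hana, Ravi, Vikram}; {Liam}.
That's 2 separate components.

2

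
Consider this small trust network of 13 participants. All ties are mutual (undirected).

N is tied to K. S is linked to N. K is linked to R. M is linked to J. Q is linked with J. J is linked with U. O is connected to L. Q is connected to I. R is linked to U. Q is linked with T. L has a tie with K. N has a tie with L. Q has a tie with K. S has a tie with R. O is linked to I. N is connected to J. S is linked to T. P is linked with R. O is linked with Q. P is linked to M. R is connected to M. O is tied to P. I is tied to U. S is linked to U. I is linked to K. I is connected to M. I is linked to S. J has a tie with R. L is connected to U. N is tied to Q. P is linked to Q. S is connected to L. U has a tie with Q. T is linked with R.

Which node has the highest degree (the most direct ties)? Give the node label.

Degrees — I:6, J:5, K:5, L:5, M:4, N:5, O:4, P:4, Q:8, R:7, S:6, T:3, U:6.
The maximum is 8, attained only by Q.

Q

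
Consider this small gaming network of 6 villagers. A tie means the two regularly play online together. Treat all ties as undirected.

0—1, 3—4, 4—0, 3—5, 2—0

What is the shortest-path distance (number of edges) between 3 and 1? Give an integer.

3

One shortest route is 3 – 4 – 0 – 1, which uses 3 edges, and at distance 2 from 3 we only reach {0}, which does not include 1. So d(3,1) = 3.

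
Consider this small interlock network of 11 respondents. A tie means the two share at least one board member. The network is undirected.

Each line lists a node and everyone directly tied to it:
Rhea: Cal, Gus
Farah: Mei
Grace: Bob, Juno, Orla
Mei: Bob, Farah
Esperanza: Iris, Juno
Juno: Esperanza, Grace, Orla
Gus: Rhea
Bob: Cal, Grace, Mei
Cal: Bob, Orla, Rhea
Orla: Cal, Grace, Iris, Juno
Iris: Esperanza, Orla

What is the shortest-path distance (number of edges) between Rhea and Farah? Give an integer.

One shortest route is Rhea – Cal – Bob – Mei – Farah, which uses 4 edges, and at distance 3 from Rhea we only reach {Grace, Iris, Juno, Mei}, which does not include Farah. So d(Rhea,Farah) = 4.

4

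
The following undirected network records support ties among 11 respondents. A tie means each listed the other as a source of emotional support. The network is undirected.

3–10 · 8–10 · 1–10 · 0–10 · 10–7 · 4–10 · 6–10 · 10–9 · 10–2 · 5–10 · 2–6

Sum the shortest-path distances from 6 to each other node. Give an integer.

18

Distances from 6: 0:2, 1:2, 2:1, 3:2, 4:2, 5:2, 7:2, 8:2, 9:2, 10:1.
Sum = 2 + 2 + 1 + 2 + 2 + 2 + 2 + 2 + 2 + 1 = 18.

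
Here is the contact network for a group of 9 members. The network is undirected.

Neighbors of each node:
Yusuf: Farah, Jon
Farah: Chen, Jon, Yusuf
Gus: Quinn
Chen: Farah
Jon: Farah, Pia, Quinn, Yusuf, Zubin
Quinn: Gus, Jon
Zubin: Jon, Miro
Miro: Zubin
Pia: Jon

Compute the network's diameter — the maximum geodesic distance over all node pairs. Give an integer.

Eccentricity of each node (its greatest distance to any other): Chen:4, Farah:3, Gus:4, Jon:2, Miro:4, Pia:3, Quinn:3, Yusuf:3, Zubin:3.
The maximum eccentricity is 4, realized for instance by the pair Miro–Chen via Miro – Zubin – Jon – Farah – Chen. So the diameter is 4.

4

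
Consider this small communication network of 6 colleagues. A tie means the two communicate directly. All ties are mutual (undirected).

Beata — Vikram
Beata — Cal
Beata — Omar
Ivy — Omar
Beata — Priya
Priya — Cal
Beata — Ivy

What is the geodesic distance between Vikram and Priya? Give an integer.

2

One shortest route is Vikram – Beata – Priya, which uses 2 edges, and Vikram and Priya are not directly tied, so nothing shorter exists. So d(Vikram,Priya) = 2.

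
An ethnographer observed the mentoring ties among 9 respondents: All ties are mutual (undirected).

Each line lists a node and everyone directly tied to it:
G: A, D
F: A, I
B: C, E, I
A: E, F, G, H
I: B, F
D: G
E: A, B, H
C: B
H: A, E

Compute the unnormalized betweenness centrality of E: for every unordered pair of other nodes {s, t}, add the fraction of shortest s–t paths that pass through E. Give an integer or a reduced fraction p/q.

Pairs whose geodesics pass through E — I–H: 1/2; A–B: 1; A–C: 1; D–B: 1; D–C: 1; B–H: 1; B–G: 1; H–C: 1; G–C: 1.
All other pairs contribute 0.
Summing the contributions gives betweenness(E) = 17/2.

17/2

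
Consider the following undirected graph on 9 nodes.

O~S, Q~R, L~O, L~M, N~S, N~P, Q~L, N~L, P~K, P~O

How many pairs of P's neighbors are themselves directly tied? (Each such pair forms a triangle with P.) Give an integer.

0

P's neighbors are K, N, and O, but none of them are tied to each other, so no triangle contains P.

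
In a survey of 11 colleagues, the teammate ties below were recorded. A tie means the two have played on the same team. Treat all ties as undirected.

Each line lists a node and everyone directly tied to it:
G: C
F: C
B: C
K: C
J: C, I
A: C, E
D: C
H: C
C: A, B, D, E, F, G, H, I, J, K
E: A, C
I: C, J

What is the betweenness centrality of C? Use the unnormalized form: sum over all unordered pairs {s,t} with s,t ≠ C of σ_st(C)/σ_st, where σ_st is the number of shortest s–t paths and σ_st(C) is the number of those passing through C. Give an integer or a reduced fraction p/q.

Pairs whose geodesics pass through C — K–G: 1; K–H: 1; K–F: 1; K–I: 1; K–J: 1; K–E: 1; K–B: 1; K–A: 1; K–D: 1; G–H: 1; G–F: 1; G–I: 1; G–J: 1; G–E: 1 … (+29 more pairs).
All other pairs contribute 0.
Summing the contributions gives betweenness(C) = 43.

43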